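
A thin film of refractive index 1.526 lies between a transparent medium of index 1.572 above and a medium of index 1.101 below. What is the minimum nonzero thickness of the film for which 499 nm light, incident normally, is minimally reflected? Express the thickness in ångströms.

817 Å

At the upper boundary (n = 1.572 to n = 1.526) the reflected ray undergoes no phase shift.
Bottom surface (1.526 → 1.101): reflection off a lower-index medium gives no phase shift.
Zero or two π shifts → no net half-wave offset.
With no net inversion, destructive interference in reflection requires 2 n t = (m + ½) λ.
Minimum at m = 0: t = λ / (4 n) = 499 / (4 × 1.526) = 81.7 nm.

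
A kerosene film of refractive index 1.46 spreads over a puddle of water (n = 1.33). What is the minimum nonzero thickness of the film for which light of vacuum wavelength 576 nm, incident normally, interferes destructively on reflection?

197 nm

At the upper boundary (n = 1.0 to n = 1.46) the reflected ray undergoes a half-wave phase shift.
Ray reflecting at the bottom interface goes from n = 1.46 toward n = 1.33: no phase shift.
Net: one phase inversion between the two reflected rays.
For dark reflection here: 2 n t = m λ.
Minimum nonzero at m = 1: t = λ / (2 n) = 576 / (2 × 1.46) = 197 nm.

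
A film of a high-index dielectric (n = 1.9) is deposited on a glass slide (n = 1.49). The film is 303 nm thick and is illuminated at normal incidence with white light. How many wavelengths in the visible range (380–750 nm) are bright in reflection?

1

Ray reflecting at the top interface goes from n = 1.0 toward n = 1.9: a half-wave phase shift.
Ray reflecting at the bottom interface goes from n = 1.9 toward n = 1.49: no phase shift.
Exactly one π shift → a net half-wave offset.
So the condition for constructive reflection is 2 n t = (m + ½) λ.
λ = 2 n t / (m + ½) = 1151 / (m + ½) nm.
m=1: 768 nm (IR); m=2: 461 nm (visible); m=3: 329 nm (UV).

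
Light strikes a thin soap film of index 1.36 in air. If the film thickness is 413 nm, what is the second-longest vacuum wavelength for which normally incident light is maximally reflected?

749 nm

Ray reflecting at the top interface goes from n = 1.0 toward n = 1.36: a half-wave phase shift.
Bottom surface (1.36 → 1.0): reflection off a lower-index medium gives no phase shift.
Net: one phase inversion between the two reflected rays.
For maximum reflection here: 2 n t = (m + ½) λ.
λ = 2 n t / (m + ½). The second-longest wavelength is m = 1: λ = 2 × 1.36 × 413 / 1.50 = 749 nm.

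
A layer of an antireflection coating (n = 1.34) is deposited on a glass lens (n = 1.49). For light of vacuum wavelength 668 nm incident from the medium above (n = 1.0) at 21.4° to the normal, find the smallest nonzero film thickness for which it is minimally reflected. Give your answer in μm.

Top surface (1.0 → 1.34): reflection off a higher-index medium gives a half-wave phase shift.
Ray reflecting at the bottom interface goes from n = 1.34 toward n = 1.49: a half-wave phase shift.
Net: no relative phase inversion (both shifts match).
For minimum reflection here: 2 n t cos θ_r = (m + ½) λ.
Snell's law: 1.0 sin 21.4° = 1.34 sin θ_r → sin θ_r = 0.272, cos θ_r = 0.962.
Minimum at m = 0: t = λ / (4 n cos θ_r) = 668 / (4 × 1.34 × 0.962) = 130 nm.

0.130 μm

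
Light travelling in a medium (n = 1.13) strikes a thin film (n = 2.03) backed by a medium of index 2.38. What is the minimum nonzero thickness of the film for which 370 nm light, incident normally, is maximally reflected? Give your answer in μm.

Top surface (1.13 → 2.03): reflection off a higher-index medium gives a half-wave phase shift.
At the lower boundary (n = 2.03 to n = 2.38) the reflected ray undergoes a half-wave phase shift.
Zero or two π shifts → no net half-wave offset.
For bright reflection here: 2 n t = m λ.
Minimum nonzero at m = 1: t = λ / (2 n) = 370 / (2 × 2.03) = 91.1 nm.

0.0911 μm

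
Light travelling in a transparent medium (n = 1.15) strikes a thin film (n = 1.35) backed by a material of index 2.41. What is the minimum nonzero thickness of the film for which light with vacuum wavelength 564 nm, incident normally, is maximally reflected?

Top surface (1.15 → 1.35): reflection off a higher-index medium gives a half-wave phase shift.
Ray reflecting at the bottom interface goes from n = 1.35 toward n = 2.41: a half-wave phase shift.
Zero or two π shifts → no net half-wave offset.
For strong reflection here: 2 n t = m λ.
Minimum nonzero at m = 1: t = λ / (2 n) = 564 / (2 × 1.35) = 209 nm.

209 nm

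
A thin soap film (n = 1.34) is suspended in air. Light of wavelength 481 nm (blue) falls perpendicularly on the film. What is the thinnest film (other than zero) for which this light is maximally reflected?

Top surface (1.0 → 1.34): reflection off a higher-index medium gives a half-wave phase shift.
At the lower boundary (n = 1.34 to n = 1.0) the reflected ray undergoes no phase shift.
Net: one phase inversion between the two reflected rays.
So the condition for constructive reflection is 2 n t = (m + ½) λ.
Minimum at m = 0: t = λ / (4 n) = 481 / (4 × 1.34) = 89.7 nm.

89.7 nm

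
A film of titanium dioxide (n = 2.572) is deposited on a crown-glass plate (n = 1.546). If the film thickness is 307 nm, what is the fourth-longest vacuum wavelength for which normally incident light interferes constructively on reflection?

451 nm

Top surface (1.0 → 2.572): reflection off a higher-index medium gives a half-wave phase shift.
At the lower boundary (n = 2.572 to n = 1.546) the reflected ray undergoes no phase shift.
Net: one phase inversion between the two reflected rays.
For bright reflection here: 2 n t = (m + ½) λ.
λ = 2 n t / (m + ½). The fourth-longest wavelength is m = 3: λ = 2 × 2.572 × 307 / 3.50 = 451 nm.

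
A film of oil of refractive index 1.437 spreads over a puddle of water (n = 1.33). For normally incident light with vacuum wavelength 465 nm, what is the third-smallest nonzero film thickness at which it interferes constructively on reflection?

404 nm

Ray reflecting at the top interface goes from n = 1.0 toward n = 1.437: a half-wave phase shift.
Ray reflecting at the bottom interface goes from n = 1.437 toward n = 1.33: no phase shift.
Exactly one π shift → a net half-wave offset.
With one net inversion, constructive interference in reflection requires 2 n t = (m + ½) λ.
The third-smallest nonzero thickness corresponds to m = 2: t = (m + ½) λ / (2 n) = 2.50 × 465 / (2 × 1.437) = 404 nm.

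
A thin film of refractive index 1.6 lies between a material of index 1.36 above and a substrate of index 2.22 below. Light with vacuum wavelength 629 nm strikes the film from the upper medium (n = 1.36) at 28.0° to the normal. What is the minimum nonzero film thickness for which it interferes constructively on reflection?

214 nm

At the upper boundary (n = 1.36 to n = 1.6) the reflected ray undergoes a half-wave phase shift.
At the lower boundary (n = 1.6 to n = 2.22) the reflected ray undergoes a half-wave phase shift.
Net: no relative phase inversion (both shifts match).
With no net inversion, constructive interference in reflection requires 2 n t cos θ_r = m λ.
Snell's law: 1.36 sin 28.0° = 1.6 sin θ_r → sin θ_r = 0.399, cos θ_r = 0.917.
Minimum nonzero at m = 1: t = λ / (2 n cos θ_r) = 629 / (2 × 1.6 × 0.917) = 214 nm.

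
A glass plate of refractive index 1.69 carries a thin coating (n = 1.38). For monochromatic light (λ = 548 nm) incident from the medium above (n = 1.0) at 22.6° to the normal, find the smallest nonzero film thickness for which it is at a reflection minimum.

Ray reflecting at the top interface goes from n = 1.0 toward n = 1.38: a half-wave phase shift.
Bottom surface (1.38 → 1.69): reflection off a higher-index medium gives a half-wave phase shift.
Zero or two π shifts → no net half-wave offset.
So the condition for destructive reflection is 2 n t cos θ_r = (m + ½) λ.
Snell's law: 1.0 sin 22.6° = 1.38 sin θ_r → sin θ_r = 0.278, cos θ_r = 0.960.
Minimum at m = 0: t = λ / (4 n cos θ_r) = 548 / (4 × 1.38 × 0.960) = 103 nm.

103 nm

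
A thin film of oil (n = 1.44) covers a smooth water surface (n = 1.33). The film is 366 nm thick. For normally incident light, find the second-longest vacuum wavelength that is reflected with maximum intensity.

703 nm

Top surface (1.0 → 1.44): reflection off a higher-index medium gives a half-wave phase shift.
At the lower boundary (n = 1.44 to n = 1.33) the reflected ray undergoes no phase shift.
Exactly one π shift → a net half-wave offset.
With one net inversion, constructive interference in reflection requires 2 n t = (m + ½) λ.
λ = 2 n t / (m + ½). The second-longest wavelength is m = 1: λ = 2 × 1.44 × 366 / 1.50 = 703 nm.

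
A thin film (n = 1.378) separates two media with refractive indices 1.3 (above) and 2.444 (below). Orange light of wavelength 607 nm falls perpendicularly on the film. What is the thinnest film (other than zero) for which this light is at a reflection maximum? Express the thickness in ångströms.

At the upper boundary (n = 1.3 to n = 1.378) the reflected ray undergoes a half-wave phase shift.
At the lower boundary (n = 1.378 to n = 2.444) the reflected ray undergoes a half-wave phase shift.
Net: no relative phase inversion (both shifts match).
With no net inversion, constructive interference in reflection requires 2 n t = m λ.
Minimum nonzero at m = 1: t = λ / (2 n) = 607 / (2 × 1.378) = 220 nm.

2202 Å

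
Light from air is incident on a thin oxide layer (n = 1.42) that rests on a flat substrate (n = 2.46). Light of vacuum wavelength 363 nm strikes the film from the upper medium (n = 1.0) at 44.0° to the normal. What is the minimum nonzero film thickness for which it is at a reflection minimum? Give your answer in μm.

Ray reflecting at the top interface goes from n = 1.0 toward n = 1.42: a half-wave phase shift.
Ray reflecting at the bottom interface goes from n = 1.42 toward n = 2.46: a half-wave phase shift.
The two reflections carry the same phase change, so no net offset.
For minimum reflection here: 2 n t cos θ_r = (m + ½) λ.
Snell's law: 1.0 sin 44.0° = 1.42 sin θ_r → sin θ_r = 0.489, cos θ_r = 0.872.
Minimum at m = 0: t = λ / (4 n cos θ_r) = 363 / (4 × 1.42 × 0.872) = 73.3 nm.

0.0733 μm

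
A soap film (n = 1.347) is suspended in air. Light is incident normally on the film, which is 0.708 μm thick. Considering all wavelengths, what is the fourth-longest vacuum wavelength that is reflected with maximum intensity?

At the upper boundary (n = 1.0 to n = 1.347) the reflected ray undergoes a half-wave phase shift.
At the lower boundary (n = 1.347 to n = 1.0) the reflected ray undergoes no phase shift.
The two reflections differ by half a wavelength.
For bright reflection here: 2 n t = (m + ½) λ.
λ = 2 n t / (m + ½). The fourth-longest wavelength is m = 3: λ = 2 × 1.347 × 708 / 3.50 = 545 nm.

545 nm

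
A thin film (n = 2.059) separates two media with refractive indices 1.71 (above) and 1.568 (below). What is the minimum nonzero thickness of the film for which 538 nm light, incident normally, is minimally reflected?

At the upper boundary (n = 1.71 to n = 2.059) the reflected ray undergoes a half-wave phase shift.
Ray reflecting at the bottom interface goes from n = 2.059 toward n = 1.568: no phase shift.
Net: one phase inversion between the two reflected rays.
For minimum reflection here: 2 n t = m λ.
Minimum nonzero at m = 1: t = λ / (2 n) = 538 / (2 × 2.059) = 131 nm.

131 nm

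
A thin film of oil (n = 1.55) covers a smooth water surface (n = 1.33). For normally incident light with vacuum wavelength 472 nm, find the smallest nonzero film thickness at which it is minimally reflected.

152 nm

Top surface (1.0 → 1.55): reflection off a higher-index medium gives a half-wave phase shift.
At the lower boundary (n = 1.55 to n = 1.33) the reflected ray undergoes no phase shift.
Net: one phase inversion between the two reflected rays.
For minimum reflection here: 2 n t = m λ.
Minimum nonzero at m = 1: t = λ / (2 n) = 472 / (2 × 1.55) = 152 nm.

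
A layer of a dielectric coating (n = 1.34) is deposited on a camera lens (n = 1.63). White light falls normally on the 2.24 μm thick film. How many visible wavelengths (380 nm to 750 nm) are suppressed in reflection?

Top surface (1.0 → 1.34): reflection off a higher-index medium gives a half-wave phase shift.
At the lower boundary (n = 1.34 to n = 1.63) the reflected ray undergoes a half-wave phase shift.
Zero or two π shifts → no net half-wave offset.
So the condition for destructive reflection is 2 n t = (m + ½) λ.
λ = 2 n t / (m + ½) = 6003 / (m + ½) nm.
m=7: 800 nm (IR); m=8: 706 nm (visible); m=9: 632 nm (visible); m=10: 572 nm (visible); m=11: 522 nm (visible); m=12: 480 nm (visible); m=13: 445 nm (visible); m=14: 414 nm (visible); m=15: 387 nm (visible); m=16: 364 nm (UV).

8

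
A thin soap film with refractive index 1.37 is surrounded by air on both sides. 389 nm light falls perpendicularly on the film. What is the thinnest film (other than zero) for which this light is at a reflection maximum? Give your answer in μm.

0.0710 μm

Top surface (1.0 → 1.37): reflection off a higher-index medium gives a half-wave phase shift.
At the lower boundary (n = 1.37 to n = 1.0) the reflected ray undergoes no phase shift.
The two reflections differ by half a wavelength.
So the condition for constructive reflection is 2 n t = (m + ½) λ.
Minimum at m = 0: t = λ / (4 n) = 389 / (4 × 1.37) = 71.0 nm.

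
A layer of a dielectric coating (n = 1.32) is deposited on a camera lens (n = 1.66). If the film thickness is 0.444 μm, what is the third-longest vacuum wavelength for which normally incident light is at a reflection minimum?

469 nm

Top surface (1.0 → 1.32): reflection off a higher-index medium gives a half-wave phase shift.
Ray reflecting at the bottom interface goes from n = 1.32 toward n = 1.66: a half-wave phase shift.
Zero or two π shifts → no net half-wave offset.
For weak reflection here: 2 n t = (m + ½) λ.
λ = 2 n t / (m + ½). The third-longest wavelength is m = 2: λ = 2 × 1.32 × 444 / 2.50 = 469 nm.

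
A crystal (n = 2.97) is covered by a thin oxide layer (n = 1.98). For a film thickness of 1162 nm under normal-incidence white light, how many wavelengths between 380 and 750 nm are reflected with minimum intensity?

Top surface (1.0 → 1.98): reflection off a higher-index medium gives a half-wave phase shift.
Bottom surface (1.98 → 2.97): reflection off a higher-index medium gives a half-wave phase shift.
The two reflections carry the same phase change, so no net offset.
With no net inversion, destructive interference in reflection requires 2 n t = (m + ½) λ.
λ = 2 n t / (m + ½) = 4602 / (m + ½) nm.
m=5: 837 nm (IR); m=6: 708 nm (visible); m=7: 614 nm (visible); m=8: 541 nm (visible); m=9: 484 nm (visible); m=10: 438 nm (visible); m=11: 400 nm (visible); m=12: 368 nm (UV).

6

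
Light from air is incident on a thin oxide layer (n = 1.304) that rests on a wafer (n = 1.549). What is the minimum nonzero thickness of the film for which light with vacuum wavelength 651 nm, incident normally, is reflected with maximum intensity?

250 nm

Ray reflecting at the top interface goes from n = 1.0 toward n = 1.304: a half-wave phase shift.
At the lower boundary (n = 1.304 to n = 1.549) the reflected ray undergoes a half-wave phase shift.
Zero or two π shifts → no net half-wave offset.
With no net inversion, constructive interference in reflection requires 2 n t = m λ.
Minimum nonzero at m = 1: t = λ / (2 n) = 651 / (2 × 1.304) = 250 nm.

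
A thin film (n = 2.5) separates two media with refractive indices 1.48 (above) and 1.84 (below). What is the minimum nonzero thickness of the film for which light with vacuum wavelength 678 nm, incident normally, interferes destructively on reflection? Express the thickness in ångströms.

Ray reflecting at the top interface goes from n = 1.48 toward n = 2.5: a half-wave phase shift.
At the lower boundary (n = 2.5 to n = 1.84) the reflected ray undergoes no phase shift.
The two reflections differ by half a wavelength.
So the condition for destructive reflection is 2 n t = m λ.
Minimum nonzero at m = 1: t = λ / (2 n) = 678 / (2 × 2.5) = 136 nm.

1356 Å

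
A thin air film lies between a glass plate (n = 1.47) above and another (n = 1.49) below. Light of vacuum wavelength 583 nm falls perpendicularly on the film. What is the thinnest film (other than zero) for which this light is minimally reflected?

292 nm

Ray reflecting at the top interface goes from n = 1.47 toward n = 1.0: no phase shift.
Bottom surface (1.0 → 1.49): reflection off a higher-index medium gives a half-wave phase shift.
The two reflections differ by half a wavelength.
With one net inversion, destructive interference in reflection requires 2 n t = m λ.
Minimum nonzero at m = 1: t = λ / (2 n) = 583 / (2 × 1.0) = 292 nm.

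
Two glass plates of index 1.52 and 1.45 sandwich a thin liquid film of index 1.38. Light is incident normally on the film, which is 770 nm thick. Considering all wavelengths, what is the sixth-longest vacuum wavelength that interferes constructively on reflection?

Top surface (1.52 → 1.38): reflection off a lower-index medium gives no phase shift.
Ray reflecting at the bottom interface goes from n = 1.38 toward n = 1.45: a half-wave phase shift.
Exactly one π shift → a net half-wave offset.
With one net inversion, constructive interference in reflection requires 2 n t = (m + ½) λ.
λ = 2 n t / (m + ½). The sixth-longest wavelength is m = 5: λ = 2 × 1.38 × 770 / 5.50 = 386 nm.

386 nm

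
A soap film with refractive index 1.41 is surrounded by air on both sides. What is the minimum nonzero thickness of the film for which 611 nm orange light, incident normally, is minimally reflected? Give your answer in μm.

0.217 μm

At the upper boundary (n = 1.0 to n = 1.41) the reflected ray undergoes a half-wave phase shift.
Bottom surface (1.41 → 1.0): reflection off a lower-index medium gives no phase shift.
Net: one phase inversion between the two reflected rays.
So the condition for destructive reflection is 2 n t = m λ.
Minimum nonzero at m = 1: t = λ / (2 n) = 611 / (2 × 1.41) = 217 nm.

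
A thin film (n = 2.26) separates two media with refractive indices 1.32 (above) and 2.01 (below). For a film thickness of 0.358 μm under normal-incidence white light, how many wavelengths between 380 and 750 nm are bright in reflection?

2

Top surface (1.32 → 2.26): reflection off a higher-index medium gives a half-wave phase shift.
Bottom surface (2.26 → 2.01): reflection off a lower-index medium gives no phase shift.
Exactly one π shift → a net half-wave offset.
For bright reflection here: 2 n t = (m + ½) λ.
λ = 2 n t / (m + ½) = 1618 / (m + ½) nm.
m=1: 1079 nm (IR); m=2: 647 nm (visible); m=3: 462 nm (visible); m=4: 360 nm (UV).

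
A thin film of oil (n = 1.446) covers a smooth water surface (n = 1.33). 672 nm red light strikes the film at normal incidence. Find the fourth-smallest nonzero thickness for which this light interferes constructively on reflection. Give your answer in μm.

0.813 μm

Top surface (1.0 → 1.446): reflection off a higher-index medium gives a half-wave phase shift.
Bottom surface (1.446 → 1.33): reflection off a lower-index medium gives no phase shift.
The two reflections differ by half a wavelength.
For strong reflection here: 2 n t = (m + ½) λ.
The fourth-smallest nonzero thickness corresponds to m = 3: t = (m + ½) λ / (2 n) = 3.50 × 672 / (2 × 1.446) = 813 nm.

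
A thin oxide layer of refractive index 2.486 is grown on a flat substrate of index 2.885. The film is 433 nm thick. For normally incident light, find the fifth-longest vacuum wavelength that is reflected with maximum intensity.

At the upper boundary (n = 1.0 to n = 2.486) the reflected ray undergoes a half-wave phase shift.
Ray reflecting at the bottom interface goes from n = 2.486 toward n = 2.885: a half-wave phase shift.
Zero or two π shifts → no net half-wave offset.
For bright reflection here: 2 n t = m λ.
λ = 2 n t / m. The fifth-longest wavelength is m = 5: λ = 2 × 2.486 × 433 / 5.00 = 431 nm.

431 nm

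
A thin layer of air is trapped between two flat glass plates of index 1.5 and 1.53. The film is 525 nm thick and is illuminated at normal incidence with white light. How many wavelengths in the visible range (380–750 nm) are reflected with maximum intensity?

2

Top surface (1.5 → 1.0): reflection off a lower-index medium gives no phase shift.
At the lower boundary (n = 1.0 to n = 1.53) the reflected ray undergoes a half-wave phase shift.
The two reflections differ by half a wavelength.
With one net inversion, constructive interference in reflection requires 2 n t = (m + ½) λ.
λ = 2 n t / (m + ½) = 1050 / (m + ½) nm.
m=0: 2100 nm (IR); m=1: 700 nm (visible); m=2: 420 nm (visible); m=3: 300 nm (UV).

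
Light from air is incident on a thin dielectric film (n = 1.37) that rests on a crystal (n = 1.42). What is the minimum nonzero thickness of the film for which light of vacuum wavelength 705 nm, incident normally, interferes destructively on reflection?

129 nm

Ray reflecting at the top interface goes from n = 1.0 toward n = 1.37: a half-wave phase shift.
At the lower boundary (n = 1.37 to n = 1.42) the reflected ray undergoes a half-wave phase shift.
The two reflections carry the same phase change, so no net offset.
So the condition for destructive reflection is 2 n t = (m + ½) λ.
Minimum at m = 0: t = λ / (4 n) = 705 / (4 × 1.37) = 129 nm.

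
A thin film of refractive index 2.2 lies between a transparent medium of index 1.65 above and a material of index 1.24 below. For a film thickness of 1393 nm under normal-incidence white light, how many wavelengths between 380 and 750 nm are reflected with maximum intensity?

Ray reflecting at the top interface goes from n = 1.65 toward n = 2.2: a half-wave phase shift.
Ray reflecting at the bottom interface goes from n = 2.2 toward n = 1.24: no phase shift.
Exactly one π shift → a net half-wave offset.
So the condition for constructive reflection is 2 n t = (m + ½) λ.
λ = 2 n t / (m + ½) = 6129 / (m + ½) nm.
m=7: 817 nm (IR); m=8: 721 nm (visible); m=9: 645 nm (visible); m=10: 584 nm (visible); m=11: 533 nm (visible); m=12: 490 nm (visible); m=13: 454 nm (visible); m=14: 423 nm (visible); m=15: 395 nm (visible); m=16: 371 nm (UV).

8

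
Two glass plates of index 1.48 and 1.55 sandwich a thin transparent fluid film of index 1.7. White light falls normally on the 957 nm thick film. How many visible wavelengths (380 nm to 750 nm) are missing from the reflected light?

4

Top surface (1.48 → 1.7): reflection off a higher-index medium gives a half-wave phase shift.
Bottom surface (1.7 → 1.55): reflection off a lower-index medium gives no phase shift.
Exactly one π shift → a net half-wave offset.
With one net inversion, destructive interference in reflection requires 2 n t = m λ.
λ = 2 n t / m = 3254 / m nm.
m=4: 813 nm (IR); m=5: 651 nm (visible); m=6: 542 nm (visible); m=7: 465 nm (visible); m=8: 407 nm (visible); m=9: 362 nm (UV).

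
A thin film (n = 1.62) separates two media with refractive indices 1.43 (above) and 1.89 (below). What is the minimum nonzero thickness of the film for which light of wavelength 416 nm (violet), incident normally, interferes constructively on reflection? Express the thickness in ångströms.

Top surface (1.43 → 1.62): reflection off a higher-index medium gives a half-wave phase shift.
Ray reflecting at the bottom interface goes from n = 1.62 toward n = 1.89: a half-wave phase shift.
The two reflections carry the same phase change, so no net offset.
With no net inversion, constructive interference in reflection requires 2 n t = m λ.
Minimum nonzero at m = 1: t = λ / (2 n) = 416 / (2 × 1.62) = 128 nm.

1284 Å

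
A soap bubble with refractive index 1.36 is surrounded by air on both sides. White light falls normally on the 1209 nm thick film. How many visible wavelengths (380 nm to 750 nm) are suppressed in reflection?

Ray reflecting at the top interface goes from n = 1.0 toward n = 1.36: a half-wave phase shift.
Ray reflecting at the bottom interface goes from n = 1.36 toward n = 1.0: no phase shift.
The two reflections differ by half a wavelength.
For dark reflection here: 2 n t = m λ.
λ = 2 n t / m = 3288 / m nm.
m=4: 822 nm (IR); m=5: 658 nm (visible); m=6: 548 nm (visible); m=7: 470 nm (visible); m=8: 411 nm (visible); m=9: 365 nm (UV).

4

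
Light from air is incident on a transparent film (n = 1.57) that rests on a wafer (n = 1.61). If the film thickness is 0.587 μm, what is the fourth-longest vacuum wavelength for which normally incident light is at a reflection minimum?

Top surface (1.0 → 1.57): reflection off a higher-index medium gives a half-wave phase shift.
Bottom surface (1.57 → 1.61): reflection off a higher-index medium gives a half-wave phase shift.
Net: no relative phase inversion (both shifts match).
With no net inversion, destructive interference in reflection requires 2 n t = (m + ½) λ.
λ = 2 n t / (m + ½). The fourth-longest wavelength is m = 3: λ = 2 × 1.57 × 587 / 3.50 = 527 nm.

527 nm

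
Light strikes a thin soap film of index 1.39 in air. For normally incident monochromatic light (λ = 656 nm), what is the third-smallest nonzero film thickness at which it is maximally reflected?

Ray reflecting at the top interface goes from n = 1.0 toward n = 1.39: a half-wave phase shift.
At the lower boundary (n = 1.39 to n = 1.0) the reflected ray undergoes no phase shift.
Net: one phase inversion between the two reflected rays.
With one net inversion, constructive interference in reflection requires 2 n t = (m + ½) λ.
The third-smallest nonzero thickness corresponds to m = 2: t = (m + ½) λ / (2 n) = 2.50 × 656 / (2 × 1.39) = 590 nm.

590 nm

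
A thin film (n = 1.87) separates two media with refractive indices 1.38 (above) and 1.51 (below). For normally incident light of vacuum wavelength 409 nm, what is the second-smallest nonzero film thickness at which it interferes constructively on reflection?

Ray reflecting at the top interface goes from n = 1.38 toward n = 1.87: a half-wave phase shift.
Bottom surface (1.87 → 1.51): reflection off a lower-index medium gives no phase shift.
The two reflections differ by half a wavelength.
For strong reflection here: 2 n t = (m + ½) λ.
The second-smallest nonzero thickness corresponds to m = 1: t = (m + ½) λ / (2 n) = 1.50 × 409 / (2 × 1.87) = 164 nm.

164 nm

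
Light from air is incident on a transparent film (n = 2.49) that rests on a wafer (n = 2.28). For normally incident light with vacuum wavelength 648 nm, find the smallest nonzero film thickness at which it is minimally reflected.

130 nm

At the upper boundary (n = 1.0 to n = 2.49) the reflected ray undergoes a half-wave phase shift.
At the lower boundary (n = 2.49 to n = 2.28) the reflected ray undergoes no phase shift.
Net: one phase inversion between the two reflected rays.
For dark reflection here: 2 n t = m λ.
Minimum nonzero at m = 1: t = λ / (2 n) = 648 / (2 × 2.49) = 130 nm.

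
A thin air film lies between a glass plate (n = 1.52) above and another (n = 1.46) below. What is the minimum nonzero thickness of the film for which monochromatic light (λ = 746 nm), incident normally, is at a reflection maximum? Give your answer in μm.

0.187 μm

At the upper boundary (n = 1.52 to n = 1.0) the reflected ray undergoes no phase shift.
Ray reflecting at the bottom interface goes from n = 1.0 toward n = 1.46: a half-wave phase shift.
Net: one phase inversion between the two reflected rays.
So the condition for constructive reflection is 2 n t = (m + ½) λ.
Minimum at m = 0: t = λ / (4 n) = 746 / (4 × 1.0) = 187 nm.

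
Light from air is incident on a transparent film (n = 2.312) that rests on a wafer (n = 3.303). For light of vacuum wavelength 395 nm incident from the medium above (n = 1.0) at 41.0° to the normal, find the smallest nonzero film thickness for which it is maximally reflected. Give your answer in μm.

0.0891 μm

Ray reflecting at the top interface goes from n = 1.0 toward n = 2.312: a half-wave phase shift.
At the lower boundary (n = 2.312 to n = 3.303) the reflected ray undergoes a half-wave phase shift.
Zero or two π shifts → no net half-wave offset.
For maximum reflection here: 2 n t cos θ_r = m λ.
Snell's law: 1.0 sin 41.0° = 2.312 sin θ_r → sin θ_r = 0.284, cos θ_r = 0.959.
Minimum nonzero at m = 1: t = λ / (2 n cos θ_r) = 395 / (2 × 2.312 × 0.959) = 89.1 nm.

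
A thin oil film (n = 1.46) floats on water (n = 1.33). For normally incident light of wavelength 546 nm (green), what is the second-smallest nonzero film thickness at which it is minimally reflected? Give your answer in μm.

0.374 μm

At the upper boundary (n = 1.0 to n = 1.46) the reflected ray undergoes a half-wave phase shift.
Ray reflecting at the bottom interface goes from n = 1.46 toward n = 1.33: no phase shift.
Net: one phase inversion between the two reflected rays.
With one net inversion, destructive interference in reflection requires 2 n t = m λ.
The second-smallest nonzero thickness corresponds to m = 2: t = m λ / (2 n) = 2.00 × 546 / (2 × 1.46) = 374 nm.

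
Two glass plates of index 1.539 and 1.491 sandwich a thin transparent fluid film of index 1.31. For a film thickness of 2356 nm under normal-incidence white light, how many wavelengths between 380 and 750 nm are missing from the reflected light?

At the upper boundary (n = 1.539 to n = 1.31) the reflected ray undergoes no phase shift.
Bottom surface (1.31 → 1.491): reflection off a higher-index medium gives a half-wave phase shift.
The two reflections differ by half a wavelength.
So the condition for destructive reflection is 2 n t = m λ.
λ = 2 n t / m = 6173 / m nm.
m=8: 772 nm (IR); m=9: 686 nm (visible); m=10: 617 nm (visible); m=11: 561 nm (visible); m=12: 514 nm (visible); m=13: 475 nm (visible); m=14: 441 nm (visible); m=15: 412 nm (visible); m=16: 386 nm (visible); m=17: 363 nm (UV).

8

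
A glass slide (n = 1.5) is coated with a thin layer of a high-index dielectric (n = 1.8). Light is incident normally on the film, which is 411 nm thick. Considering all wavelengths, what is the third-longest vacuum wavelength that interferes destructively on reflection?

493 nm

At the upper boundary (n = 1.0 to n = 1.8) the reflected ray undergoes a half-wave phase shift.
At the lower boundary (n = 1.8 to n = 1.5) the reflected ray undergoes no phase shift.
Exactly one π shift → a net half-wave offset.
For dark reflection here: 2 n t = m λ.
λ = 2 n t / m. The third-longest wavelength is m = 3: λ = 2 × 1.8 × 411 / 3.00 = 493 nm.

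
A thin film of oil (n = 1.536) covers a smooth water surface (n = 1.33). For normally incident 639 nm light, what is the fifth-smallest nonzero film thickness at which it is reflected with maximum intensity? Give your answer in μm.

Top surface (1.0 → 1.536): reflection off a higher-index medium gives a half-wave phase shift.
Bottom surface (1.536 → 1.33): reflection off a lower-index medium gives no phase shift.
The two reflections differ by half a wavelength.
With one net inversion, constructive interference in reflection requires 2 n t = (m + ½) λ.
The fifth-smallest nonzero thickness corresponds to m = 4: t = (m + ½) λ / (2 n) = 4.50 × 639 / (2 × 1.536) = 936 nm.

0.936 μm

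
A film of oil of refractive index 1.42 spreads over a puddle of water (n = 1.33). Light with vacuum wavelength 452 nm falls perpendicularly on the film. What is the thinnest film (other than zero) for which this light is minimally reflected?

159 nm

Top surface (1.0 → 1.42): reflection off a higher-index medium gives a half-wave phase shift.
Bottom surface (1.42 → 1.33): reflection off a lower-index medium gives no phase shift.
Exactly one π shift → a net half-wave offset.
So the condition for destructive reflection is 2 n t = m λ.
Minimum nonzero at m = 1: t = λ / (2 n) = 452 / (2 × 1.42) = 159 nm.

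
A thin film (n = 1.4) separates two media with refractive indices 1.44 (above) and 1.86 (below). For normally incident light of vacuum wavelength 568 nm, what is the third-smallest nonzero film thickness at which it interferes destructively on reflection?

609 nm

Top surface (1.44 → 1.4): reflection off a lower-index medium gives no phase shift.
Bottom surface (1.4 → 1.86): reflection off a higher-index medium gives a half-wave phase shift.
Exactly one π shift → a net half-wave offset.
For weak reflection here: 2 n t = m λ.
The third-smallest nonzero thickness corresponds to m = 3: t = m λ / (2 n) = 3.00 × 568 / (2 × 1.4) = 609 nm.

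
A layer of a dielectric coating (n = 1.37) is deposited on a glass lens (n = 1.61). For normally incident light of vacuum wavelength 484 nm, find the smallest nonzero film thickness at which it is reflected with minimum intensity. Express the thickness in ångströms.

883 Å

At the upper boundary (n = 1.0 to n = 1.37) the reflected ray undergoes a half-wave phase shift.
Bottom surface (1.37 → 1.61): reflection off a higher-index medium gives a half-wave phase shift.
Zero or two π shifts → no net half-wave offset.
With no net inversion, destructive interference in reflection requires 2 n t = (m + ½) λ.
Minimum at m = 0: t = λ / (4 n) = 484 / (4 × 1.37) = 88.3 nm.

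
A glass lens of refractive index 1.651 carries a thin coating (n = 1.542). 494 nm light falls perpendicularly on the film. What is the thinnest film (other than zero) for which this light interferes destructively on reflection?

80.1 nm

Top surface (1.0 → 1.542): reflection off a higher-index medium gives a half-wave phase shift.
At the lower boundary (n = 1.542 to n = 1.651) the reflected ray undergoes a half-wave phase shift.
Zero or two π shifts → no net half-wave offset.
For minimum reflection here: 2 n t = (m + ½) λ.
Minimum at m = 0: t = λ / (4 n) = 494 / (4 × 1.542) = 80.1 nm.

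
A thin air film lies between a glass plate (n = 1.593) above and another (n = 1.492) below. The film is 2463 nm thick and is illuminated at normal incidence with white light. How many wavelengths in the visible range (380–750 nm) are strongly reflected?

6

Ray reflecting at the top interface goes from n = 1.593 toward n = 1.0: no phase shift.
Ray reflecting at the bottom interface goes from n = 1.0 toward n = 1.492: a half-wave phase shift.
Exactly one π shift → a net half-wave offset.
So the condition for constructive reflection is 2 n t = (m + ½) λ.
λ = 2 n t / (m + ½) = 4926 / (m + ½) nm.
m=6: 758 nm (IR); m=7: 657 nm (visible); m=8: 580 nm (visible); m=9: 519 nm (visible); m=10: 469 nm (visible); m=11: 428 nm (visible); m=12: 394 nm (visible); m=13: 365 nm (UV).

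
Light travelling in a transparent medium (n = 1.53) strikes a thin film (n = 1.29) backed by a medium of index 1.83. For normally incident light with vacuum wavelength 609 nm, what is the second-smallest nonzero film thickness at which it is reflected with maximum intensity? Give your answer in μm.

0.354 μm

At the upper boundary (n = 1.53 to n = 1.29) the reflected ray undergoes no phase shift.
Bottom surface (1.29 → 1.83): reflection off a higher-index medium gives a half-wave phase shift.
Net: one phase inversion between the two reflected rays.
For maximum reflection here: 2 n t = (m + ½) λ.
The second-smallest nonzero thickness corresponds to m = 1: t = (m + ½) λ / (2 n) = 1.50 × 609 / (2 × 1.29) = 354 nm.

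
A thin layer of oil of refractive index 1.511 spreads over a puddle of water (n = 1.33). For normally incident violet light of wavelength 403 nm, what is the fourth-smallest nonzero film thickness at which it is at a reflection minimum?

533 nm

Top surface (1.0 → 1.511): reflection off a higher-index medium gives a half-wave phase shift.
At the lower boundary (n = 1.511 to n = 1.33) the reflected ray undergoes no phase shift.
The two reflections differ by half a wavelength.
For minimum reflection here: 2 n t = m λ.
The fourth-smallest nonzero thickness corresponds to m = 4: t = m λ / (2 n) = 4.00 × 403 / (2 × 1.511) = 533 nm.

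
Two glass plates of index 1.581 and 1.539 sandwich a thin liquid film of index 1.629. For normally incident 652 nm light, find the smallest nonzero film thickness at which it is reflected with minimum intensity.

Top surface (1.581 → 1.629): reflection off a higher-index medium gives a half-wave phase shift.
Bottom surface (1.629 → 1.539): reflection off a lower-index medium gives no phase shift.
Exactly one π shift → a net half-wave offset.
So the condition for destructive reflection is 2 n t = m λ.
Minimum nonzero at m = 1: t = λ / (2 n) = 652 / (2 × 1.629) = 200 nm.

200 nm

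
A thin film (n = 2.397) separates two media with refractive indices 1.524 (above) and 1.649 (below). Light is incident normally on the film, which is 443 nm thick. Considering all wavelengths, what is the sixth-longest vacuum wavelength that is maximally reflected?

At the upper boundary (n = 1.524 to n = 2.397) the reflected ray undergoes a half-wave phase shift.
Ray reflecting at the bottom interface goes from n = 2.397 toward n = 1.649: no phase shift.
Net: one phase inversion between the two reflected rays.
So the condition for constructive reflection is 2 n t = (m + ½) λ.
λ = 2 n t / (m + ½). The sixth-longest wavelength is m = 5: λ = 2 × 2.397 × 443 / 5.50 = 386 nm.

386 nm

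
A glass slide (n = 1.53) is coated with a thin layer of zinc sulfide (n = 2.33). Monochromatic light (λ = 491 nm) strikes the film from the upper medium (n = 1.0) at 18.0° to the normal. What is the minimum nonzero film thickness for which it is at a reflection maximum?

53.2 nm

Top surface (1.0 → 2.33): reflection off a higher-index medium gives a half-wave phase shift.
Ray reflecting at the bottom interface goes from n = 2.33 toward n = 1.53: no phase shift.
The two reflections differ by half a wavelength.
For bright reflection here: 2 n t cos θ_r = (m + ½) λ.
Snell's law: 1.0 sin 18.0° = 2.33 sin θ_r → sin θ_r = 0.133, cos θ_r = 0.991.
Minimum at m = 0: t = λ / (4 n cos θ_r) = 491 / (4 × 2.33 × 0.991) = 53.2 nm.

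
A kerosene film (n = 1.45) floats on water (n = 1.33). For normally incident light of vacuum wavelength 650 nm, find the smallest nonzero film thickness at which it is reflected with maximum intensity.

Top surface (1.0 → 1.45): reflection off a higher-index medium gives a half-wave phase shift.
Bottom surface (1.45 → 1.33): reflection off a lower-index medium gives no phase shift.
Exactly one π shift → a net half-wave offset.
With one net inversion, constructive interference in reflection requires 2 n t = (m + ½) λ.
Minimum at m = 0: t = λ / (4 n) = 650 / (4 × 1.45) = 112 nm.

112 nm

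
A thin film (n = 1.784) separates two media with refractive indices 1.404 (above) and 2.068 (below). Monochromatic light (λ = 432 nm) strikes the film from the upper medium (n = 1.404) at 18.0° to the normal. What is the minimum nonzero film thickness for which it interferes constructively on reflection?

At the upper boundary (n = 1.404 to n = 1.784) the reflected ray undergoes a half-wave phase shift.
Ray reflecting at the bottom interface goes from n = 1.784 toward n = 2.068: a half-wave phase shift.
Net: no relative phase inversion (both shifts match).
For bright reflection here: 2 n t cos θ_r = m λ.
Snell's law: 1.404 sin 18.0° = 1.784 sin θ_r → sin θ_r = 0.243, cos θ_r = 0.970.
Minimum nonzero at m = 1: t = λ / (2 n cos θ_r) = 432 / (2 × 1.784 × 0.970) = 125 nm.

125 nm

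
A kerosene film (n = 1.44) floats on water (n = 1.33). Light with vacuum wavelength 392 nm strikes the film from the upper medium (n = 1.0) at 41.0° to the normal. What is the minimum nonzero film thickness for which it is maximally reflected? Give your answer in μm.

Top surface (1.0 → 1.44): reflection off a higher-index medium gives a half-wave phase shift.
Bottom surface (1.44 → 1.33): reflection off a lower-index medium gives no phase shift.
The two reflections differ by half a wavelength.
With one net inversion, constructive interference in reflection requires 2 n t cos θ_r = (m + ½) λ.
Snell's law: 1.0 sin 41.0° = 1.44 sin θ_r → sin θ_r = 0.456, cos θ_r = 0.890.
Minimum at m = 0: t = λ / (4 n cos θ_r) = 392 / (4 × 1.44 × 0.890) = 76.5 nm.

0.0765 μm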